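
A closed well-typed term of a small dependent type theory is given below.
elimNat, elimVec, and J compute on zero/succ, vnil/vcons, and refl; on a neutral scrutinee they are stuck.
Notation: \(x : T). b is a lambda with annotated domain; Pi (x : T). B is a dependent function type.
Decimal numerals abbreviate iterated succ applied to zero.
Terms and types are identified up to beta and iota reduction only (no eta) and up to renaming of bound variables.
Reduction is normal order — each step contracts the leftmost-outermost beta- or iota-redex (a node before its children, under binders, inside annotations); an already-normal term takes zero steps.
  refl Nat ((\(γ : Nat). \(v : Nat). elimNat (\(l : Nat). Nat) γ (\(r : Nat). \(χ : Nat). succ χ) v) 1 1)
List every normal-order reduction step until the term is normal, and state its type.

normal-order reduction sequence:
  refl Nat ((\(γ : Nat). \(v : Nat). elimNat (\(l : Nat). Nat) γ (\(r : Nat). \(χ : Nat). succ χ) v) 1 1)
  ~> refl Nat ((\(γ : Nat). elimNat (\(v : Nat). Nat) 1 (\(l : Nat). \(r : Nat). succ r) γ) 1)
  ~> refl Nat (elimNat (\(γ : Nat). Nat) 1 (\(v : Nat). \(l : Nat). succ l) 1)
  ~> refl Nat ((\(γ : Nat). \(v : Nat). succ v) 0 (elimNat (\(l : Nat). Nat) 1 (\(r : Nat). \(χ : Nat). succ χ) 0))
  ~> refl Nat ((\(γ : Nat). succ γ) (elimNat (\(v : Nat). Nat) 1 (\(l : Nat). \(r : Nat). succ r) 0))
  ~> refl Nat (succ (elimNat (\(γ : Nat). Nat) 1 (\(v : Nat). \(l : Nat). succ l) 0))
  ~> refl Nat 2
type:
  Eq Nat 2 2


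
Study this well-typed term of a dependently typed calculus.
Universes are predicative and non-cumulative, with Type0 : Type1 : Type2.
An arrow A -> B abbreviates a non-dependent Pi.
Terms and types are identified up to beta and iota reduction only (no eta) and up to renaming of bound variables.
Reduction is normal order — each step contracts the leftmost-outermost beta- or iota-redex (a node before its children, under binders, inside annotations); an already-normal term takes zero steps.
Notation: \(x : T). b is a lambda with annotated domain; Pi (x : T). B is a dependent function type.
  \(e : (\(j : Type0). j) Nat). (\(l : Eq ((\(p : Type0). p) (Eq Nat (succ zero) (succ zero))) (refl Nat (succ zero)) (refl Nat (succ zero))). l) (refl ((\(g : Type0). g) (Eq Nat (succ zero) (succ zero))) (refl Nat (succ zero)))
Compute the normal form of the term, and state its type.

normal form:
  \(e : Nat). refl (Eq Nat (succ zero) (succ zero)) (refl Nat (succ zero))
inferred type:
  Nat -> Eq (Eq Nat (succ zero) (succ zero)) (refl Nat (succ zero)) (refl Nat (succ zero))
observation: reduction starts at a beta-redex, and 3 normal-order steps reach the normal form.


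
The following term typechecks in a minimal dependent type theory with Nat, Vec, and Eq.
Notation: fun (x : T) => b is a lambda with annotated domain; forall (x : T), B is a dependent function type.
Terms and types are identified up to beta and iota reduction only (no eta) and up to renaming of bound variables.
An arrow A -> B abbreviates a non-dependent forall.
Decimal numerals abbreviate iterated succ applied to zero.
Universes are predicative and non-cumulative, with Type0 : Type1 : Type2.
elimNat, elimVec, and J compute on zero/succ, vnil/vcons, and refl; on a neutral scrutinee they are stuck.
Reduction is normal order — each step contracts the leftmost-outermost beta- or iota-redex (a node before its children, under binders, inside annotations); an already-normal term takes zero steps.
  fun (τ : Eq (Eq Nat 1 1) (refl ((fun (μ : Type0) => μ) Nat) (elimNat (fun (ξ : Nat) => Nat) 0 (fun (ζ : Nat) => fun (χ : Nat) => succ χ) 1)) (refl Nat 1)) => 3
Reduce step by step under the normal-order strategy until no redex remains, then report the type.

normal-order reduction:
  fun (τ : Eq (Eq Nat 1 1) (refl ((fun (μ : Type0) => μ) Nat) (elimNat (fun (ξ : Nat) => Nat) 0 (fun (ζ : Nat) => fun (χ : Nat) => succ χ) 1)) (refl Nat 1)) => 3
  ~> fun (τ : Eq (Eq Nat 1 1) (refl Nat (elimNat (fun (μ : Nat) => Nat) 0 (fun (ξ : Nat) => fun (ζ : Nat) => succ ζ) 1)) (refl Nat 1)) => 3
  ~> fun (τ : Eq (Eq Nat 1 1) (refl Nat ((fun (μ : Nat) => fun (ξ : Nat) => succ ξ) 0 (elimNat (fun (ζ : Nat) => Nat) 0 (fun (χ : Nat) => fun (σ : Nat) => succ σ) 0))) (refl Nat 1)) => 3
  ~> fun (τ : Eq (Eq Nat 1 1) (refl Nat ((fun (μ : Nat) => succ μ) (elimNat (fun (ξ : Nat) => Nat) 0 (fun (ζ : Nat) => fun (χ : Nat) => succ χ) 0))) (refl Nat 1)) => 3
  ~> fun (τ : Eq (Eq Nat 1 1) (refl Nat (succ (elimNat (fun (μ : Nat) => Nat) 0 (fun (ξ : Nat) => fun (ζ : Nat) => succ ζ) 0))) (refl Nat 1)) => 3
  ~> fun (τ : Eq (Eq Nat 1 1) (refl Nat 1) (refl Nat 1)) => 3
the term's type:
  Eq (Eq Nat 1 1) (refl Nat 1) (refl Nat 1) -> Nat


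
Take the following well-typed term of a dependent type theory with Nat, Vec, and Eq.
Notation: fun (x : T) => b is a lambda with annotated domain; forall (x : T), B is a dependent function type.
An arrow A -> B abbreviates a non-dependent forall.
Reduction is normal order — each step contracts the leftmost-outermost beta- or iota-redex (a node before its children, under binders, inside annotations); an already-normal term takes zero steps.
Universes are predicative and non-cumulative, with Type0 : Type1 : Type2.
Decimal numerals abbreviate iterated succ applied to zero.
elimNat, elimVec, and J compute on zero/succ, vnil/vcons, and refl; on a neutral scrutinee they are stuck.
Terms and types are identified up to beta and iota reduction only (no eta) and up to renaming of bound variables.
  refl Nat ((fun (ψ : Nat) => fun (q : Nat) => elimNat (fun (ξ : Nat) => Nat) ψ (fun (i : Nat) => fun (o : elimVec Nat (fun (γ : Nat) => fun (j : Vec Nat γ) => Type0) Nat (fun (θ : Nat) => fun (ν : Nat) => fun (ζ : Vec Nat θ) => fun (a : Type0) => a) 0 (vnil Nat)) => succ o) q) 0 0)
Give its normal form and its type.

normal form:
  refl Nat 0
inferred type:
  Eq Nat 0 0


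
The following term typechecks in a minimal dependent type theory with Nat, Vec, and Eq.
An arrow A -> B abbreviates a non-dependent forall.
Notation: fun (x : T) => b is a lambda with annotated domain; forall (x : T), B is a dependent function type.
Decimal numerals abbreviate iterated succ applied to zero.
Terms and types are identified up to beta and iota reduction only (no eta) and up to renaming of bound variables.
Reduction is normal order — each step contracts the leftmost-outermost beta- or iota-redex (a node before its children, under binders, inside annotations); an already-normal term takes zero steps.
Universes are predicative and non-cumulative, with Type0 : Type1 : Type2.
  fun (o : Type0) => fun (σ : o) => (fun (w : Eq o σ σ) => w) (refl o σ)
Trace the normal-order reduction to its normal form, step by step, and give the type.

normal-order reduction sequence:
  fun (o : Type0) => fun (σ : o) => (fun (w : Eq o σ σ) => w) (refl o σ)
  ~> fun (o : Type0) => fun (σ : o) => refl o σ
inferred type:
  forall (o : Type0), forall (σ : o), Eq o σ σ


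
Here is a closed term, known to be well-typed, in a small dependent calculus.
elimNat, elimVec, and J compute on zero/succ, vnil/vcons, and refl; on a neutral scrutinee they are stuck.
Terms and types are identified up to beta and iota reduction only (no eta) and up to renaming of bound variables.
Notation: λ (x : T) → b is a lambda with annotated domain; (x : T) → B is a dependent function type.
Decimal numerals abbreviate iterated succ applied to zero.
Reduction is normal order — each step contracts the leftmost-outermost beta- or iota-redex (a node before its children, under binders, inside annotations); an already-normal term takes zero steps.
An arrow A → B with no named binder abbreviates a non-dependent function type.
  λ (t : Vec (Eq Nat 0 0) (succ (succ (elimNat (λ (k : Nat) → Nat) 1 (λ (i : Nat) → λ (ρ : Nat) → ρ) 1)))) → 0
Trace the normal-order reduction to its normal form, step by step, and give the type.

normal-order reduction:
  λ (t : Vec (Eq Nat 0 0) (succ (succ (elimNat (λ (k : Nat) → Nat) 1 (λ (i : Nat) → λ (ρ : Nat) → ρ) 1)))) → 0
  ~> λ (t : Vec (Eq Nat 0 0) (succ (succ ((λ (k : Nat) → λ (i : Nat) → i) 0 (elimNat (λ (ρ : Nat) → Nat) 1 (λ (η : Nat) → λ (p : Nat) → p) 0))))) → 0
  ~> λ (t : Vec (Eq Nat 0 0) (succ (succ ((λ (k : Nat) → k) (elimNat (λ (i : Nat) → Nat) 1 (λ (ρ : Nat) → λ (η : Nat) → η) 0))))) → 0
  ~> λ (t : Vec (Eq Nat 0 0) (succ (succ (elimNat (λ (k : Nat) → Nat) 1 (λ (i : Nat) → λ (ρ : Nat) → ρ) 0)))) → 0
  ~> λ (t : Vec (Eq Nat 0 0) 3) → 0
type:
  Vec (Eq Nat 0 0) 3 → Nat


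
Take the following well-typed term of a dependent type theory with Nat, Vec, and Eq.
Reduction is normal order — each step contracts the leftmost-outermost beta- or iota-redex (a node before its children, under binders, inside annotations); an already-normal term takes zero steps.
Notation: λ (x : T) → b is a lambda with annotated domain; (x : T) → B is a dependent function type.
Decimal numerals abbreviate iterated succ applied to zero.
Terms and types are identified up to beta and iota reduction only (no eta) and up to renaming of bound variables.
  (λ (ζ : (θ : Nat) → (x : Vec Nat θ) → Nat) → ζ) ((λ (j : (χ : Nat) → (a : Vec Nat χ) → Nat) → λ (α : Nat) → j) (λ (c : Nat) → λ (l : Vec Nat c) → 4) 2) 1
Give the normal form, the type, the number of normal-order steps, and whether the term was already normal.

resulting normal form:
  λ (ζ : Vec Nat 1) → 4
the term's type:
  (ζ : Vec Nat 1) → Nat
steps to reach normal form (normal order): 4
started in normal form: no
first redex: a beta-redex


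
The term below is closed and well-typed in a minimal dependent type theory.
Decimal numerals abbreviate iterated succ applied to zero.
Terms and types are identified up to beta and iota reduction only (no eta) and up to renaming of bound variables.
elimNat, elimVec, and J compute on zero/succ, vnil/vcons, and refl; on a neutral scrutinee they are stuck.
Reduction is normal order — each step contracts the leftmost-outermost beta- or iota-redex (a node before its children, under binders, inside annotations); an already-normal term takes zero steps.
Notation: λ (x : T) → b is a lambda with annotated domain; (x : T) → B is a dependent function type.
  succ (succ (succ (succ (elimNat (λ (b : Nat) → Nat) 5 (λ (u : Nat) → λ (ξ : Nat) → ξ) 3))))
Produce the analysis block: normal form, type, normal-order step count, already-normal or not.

reduced normal form:
  9
inferred type:
  Nat
steps to reach normal form (normal order): 10
term was already normal: no
first contracted redex: an elimNat iota-redex


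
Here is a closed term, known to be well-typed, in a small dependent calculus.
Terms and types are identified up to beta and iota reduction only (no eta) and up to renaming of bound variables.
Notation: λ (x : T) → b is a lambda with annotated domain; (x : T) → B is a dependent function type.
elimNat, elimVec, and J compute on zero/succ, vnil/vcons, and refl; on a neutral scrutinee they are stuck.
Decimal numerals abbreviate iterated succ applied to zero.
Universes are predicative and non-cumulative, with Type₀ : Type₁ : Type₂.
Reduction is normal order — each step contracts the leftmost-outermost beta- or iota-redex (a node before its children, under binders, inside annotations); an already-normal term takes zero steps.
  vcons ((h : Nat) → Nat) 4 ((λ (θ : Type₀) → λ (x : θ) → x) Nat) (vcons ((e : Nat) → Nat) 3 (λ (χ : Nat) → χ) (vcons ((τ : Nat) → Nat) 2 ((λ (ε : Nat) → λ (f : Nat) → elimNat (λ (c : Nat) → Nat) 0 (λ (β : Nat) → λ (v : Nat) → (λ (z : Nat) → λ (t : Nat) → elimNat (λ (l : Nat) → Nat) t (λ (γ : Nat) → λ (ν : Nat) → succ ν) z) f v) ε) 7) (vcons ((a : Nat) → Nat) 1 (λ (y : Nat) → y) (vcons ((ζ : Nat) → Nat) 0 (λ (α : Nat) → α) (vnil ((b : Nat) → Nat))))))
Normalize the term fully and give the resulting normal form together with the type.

normal form:
  vcons ((h : Nat) → Nat) 4 (λ (θ : Nat) → θ) (vcons ((x : Nat) → Nat) 3 (λ (e : Nat) → e) (vcons ((χ : Nat) → Nat) 2 (λ (τ : Nat) → elimNat (λ (ε : Nat) → Nat) (elimNat (λ (f : Nat) → Nat) (elimNat (λ (c : Nat) → Nat) (elimNat (λ (β : Nat) → Nat) (elimNat (λ (v : Nat) → Nat) (elimNat (λ (z : Nat) → Nat) (elimNat (λ (t : Nat) → Nat) 0 (λ (l : Nat) → λ (γ : Nat) → succ γ) τ) (λ (ν : Nat) → λ (a : Nat) → succ a) τ) (λ (y : Nat) → λ (ζ : Nat) → succ ζ) τ) (λ (α : Nat) → λ (b : Nat) → succ b) τ) (λ (i : Nat) → λ (o : Nat) → succ o) τ) (λ (r : Nat) → λ (k : Nat) → succ k) τ) (λ (w : Nat) → λ (g : Nat) → succ g) τ) (vcons ((p : Nat) → Nat) 1 (λ (δ : Nat) → δ) (vcons ((q : Nat) → Nat) 0 (λ (n : Nat) → n) (vnil ((ω : Nat) → Nat))))))
the term's type:
  Vec ((h : Nat) → Nat) 5
observation: the leftmost-outermost redex is a beta-redex, and normalization takes 38 steps.


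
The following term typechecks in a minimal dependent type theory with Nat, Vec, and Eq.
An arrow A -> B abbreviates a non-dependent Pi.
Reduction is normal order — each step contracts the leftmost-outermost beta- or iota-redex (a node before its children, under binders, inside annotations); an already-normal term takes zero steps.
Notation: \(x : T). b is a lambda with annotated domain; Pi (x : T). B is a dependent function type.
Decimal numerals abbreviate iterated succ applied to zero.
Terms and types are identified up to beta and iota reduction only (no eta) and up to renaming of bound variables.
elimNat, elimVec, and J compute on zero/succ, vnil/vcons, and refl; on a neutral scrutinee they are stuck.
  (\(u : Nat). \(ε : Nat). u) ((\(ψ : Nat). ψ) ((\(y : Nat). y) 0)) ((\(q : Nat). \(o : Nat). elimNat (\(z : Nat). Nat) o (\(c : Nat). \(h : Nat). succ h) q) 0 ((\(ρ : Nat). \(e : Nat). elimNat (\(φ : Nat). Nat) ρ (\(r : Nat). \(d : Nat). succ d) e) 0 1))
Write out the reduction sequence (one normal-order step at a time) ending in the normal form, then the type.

normal-order reduction:
  (\(u : Nat). \(ε : Nat). u) ((\(ψ : Nat). ψ) ((\(y : Nat). y) 0)) ((\(q : Nat). \(o : Nat). elimNat (\(z : Nat). Nat) o (\(c : Nat). \(h : Nat). succ h) q) 0 ((\(ρ : Nat). \(e : Nat). elimNat (\(φ : Nat). Nat) ρ (\(r : Nat). \(d : Nat). succ d) e) 0 1))
  ~> (\(u : Nat). (\(ε : Nat). ε) ((\(ψ : Nat). ψ) 0)) ((\(y : Nat). \(q : Nat). elimNat (\(o : Nat). Nat) q (\(z : Nat). \(c : Nat). succ c) y) 0 ((\(h : Nat). \(ρ : Nat). elimNat (\(e : Nat). Nat) h (\(φ : Nat). \(r : Nat). succ r) ρ) 0 1))
  ~> (\(u : Nat). u) ((\(ε : Nat). ε) 0)
  ~> (\(u : Nat). u) 0
  ~> 0
the term's type:
  Nat


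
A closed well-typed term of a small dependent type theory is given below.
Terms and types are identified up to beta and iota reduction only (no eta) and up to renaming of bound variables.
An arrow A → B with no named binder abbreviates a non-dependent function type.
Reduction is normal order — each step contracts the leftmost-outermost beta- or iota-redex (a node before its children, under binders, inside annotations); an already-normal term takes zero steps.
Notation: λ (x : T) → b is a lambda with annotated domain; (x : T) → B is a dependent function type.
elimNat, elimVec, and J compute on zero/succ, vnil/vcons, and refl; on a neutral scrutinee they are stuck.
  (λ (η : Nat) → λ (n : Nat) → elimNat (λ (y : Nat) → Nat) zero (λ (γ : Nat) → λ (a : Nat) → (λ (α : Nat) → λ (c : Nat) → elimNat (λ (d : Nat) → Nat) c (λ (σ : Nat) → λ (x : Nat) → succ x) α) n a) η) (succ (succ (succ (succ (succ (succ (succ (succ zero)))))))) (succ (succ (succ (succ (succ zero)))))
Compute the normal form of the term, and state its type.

resulting normal form:
  succ (succ (succ (succ (succ (succ (succ (succ (succ (succ (succ (succ (succ (succ (succ (succ (succ (succ (succ (succ (succ (succ (succ (succ (succ (succ (succ (succ (succ (succ (succ (succ (succ (succ (succ (succ (succ (succ (succ (succ zero)))))))))))))))))))))))))))))))))))))))
inferred type:
  Nat


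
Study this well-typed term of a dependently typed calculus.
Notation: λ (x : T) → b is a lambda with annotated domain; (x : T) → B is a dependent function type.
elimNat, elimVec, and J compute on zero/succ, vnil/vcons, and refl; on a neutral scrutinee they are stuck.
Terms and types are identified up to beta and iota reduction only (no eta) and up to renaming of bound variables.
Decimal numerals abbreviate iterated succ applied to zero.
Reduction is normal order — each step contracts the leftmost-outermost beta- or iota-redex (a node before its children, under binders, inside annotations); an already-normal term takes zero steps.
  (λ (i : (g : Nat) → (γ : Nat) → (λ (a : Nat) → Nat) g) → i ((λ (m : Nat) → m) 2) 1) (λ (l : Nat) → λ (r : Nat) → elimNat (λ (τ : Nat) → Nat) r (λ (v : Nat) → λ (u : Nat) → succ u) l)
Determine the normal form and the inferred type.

resulting normal form:
  3
inferred type:
  Nat
observation: contracting a beta-redex first, the term normalizes in 11 steps.


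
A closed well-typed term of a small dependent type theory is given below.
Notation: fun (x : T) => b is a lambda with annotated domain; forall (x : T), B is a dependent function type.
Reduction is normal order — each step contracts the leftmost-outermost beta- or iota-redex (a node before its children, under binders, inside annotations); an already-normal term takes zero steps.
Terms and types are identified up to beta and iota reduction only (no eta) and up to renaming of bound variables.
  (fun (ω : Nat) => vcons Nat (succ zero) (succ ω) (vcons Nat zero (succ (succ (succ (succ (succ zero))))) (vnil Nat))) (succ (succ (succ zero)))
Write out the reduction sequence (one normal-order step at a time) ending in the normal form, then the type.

reduction (normal order):
  (fun (ω : Nat) => vcons Nat (succ zero) (succ ω) (vcons Nat zero (succ (succ (succ (succ (succ zero))))) (vnil Nat))) (succ (succ (succ zero)))
  ~> vcons Nat (succ zero) (succ (succ (succ (succ zero)))) (vcons Nat zero (succ (succ (succ (succ (succ zero))))) (vnil Nat))
type:
  Vec Nat (succ (succ zero))


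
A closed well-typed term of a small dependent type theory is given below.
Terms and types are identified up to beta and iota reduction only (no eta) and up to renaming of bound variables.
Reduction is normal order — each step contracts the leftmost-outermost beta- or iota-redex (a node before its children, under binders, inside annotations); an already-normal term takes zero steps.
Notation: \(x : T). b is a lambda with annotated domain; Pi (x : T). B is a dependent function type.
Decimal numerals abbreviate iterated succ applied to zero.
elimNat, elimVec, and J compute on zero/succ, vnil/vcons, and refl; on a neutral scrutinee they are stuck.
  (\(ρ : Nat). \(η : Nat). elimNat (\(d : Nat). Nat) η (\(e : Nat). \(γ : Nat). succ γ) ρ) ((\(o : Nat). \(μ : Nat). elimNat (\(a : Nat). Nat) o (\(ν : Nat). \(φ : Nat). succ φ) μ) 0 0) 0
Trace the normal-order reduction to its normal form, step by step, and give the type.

normal-order reduction:
  (\(ρ : Nat). \(η : Nat). elimNat (\(d : Nat). Nat) η (\(e : Nat). \(γ : Nat). succ γ) ρ) ((\(o : Nat). \(μ : Nat). elimNat (\(a : Nat). Nat) o (\(ν : Nat). \(φ : Nat). succ φ) μ) 0 0) 0
  ~> (\(ρ : Nat). elimNat (\(η : Nat). Nat) ρ (\(d : Nat). \(e : Nat). succ e) ((\(γ : Nat). \(o : Nat). elimNat (\(μ : Nat). Nat) γ (\(a : Nat). \(ν : Nat). succ ν) o) 0 0)) 0
  ~> elimNat (\(ρ : Nat). Nat) 0 (\(η : Nat). \(d : Nat). succ d) ((\(e : Nat). \(γ : Nat). elimNat (\(o : Nat). Nat) e (\(μ : Nat). \(a : Nat). succ a) γ) 0 0)
  ~> elimNat (\(ρ : Nat). Nat) 0 (\(η : Nat). \(d : Nat). succ d) ((\(e : Nat). elimNat (\(γ : Nat). Nat) 0 (\(o : Nat). \(μ : Nat). succ μ) e) 0)
  ~> elimNat (\(ρ : Nat). Nat) 0 (\(η : Nat). \(d : Nat). succ d) (elimNat (\(e : Nat). Nat) 0 (\(γ : Nat). \(o : Nat). succ o) 0)
  ~> elimNat (\(ρ : Nat). Nat) 0 (\(η : Nat). \(d : Nat). succ d) 0
  ~> 0
inferred type:
  Nat


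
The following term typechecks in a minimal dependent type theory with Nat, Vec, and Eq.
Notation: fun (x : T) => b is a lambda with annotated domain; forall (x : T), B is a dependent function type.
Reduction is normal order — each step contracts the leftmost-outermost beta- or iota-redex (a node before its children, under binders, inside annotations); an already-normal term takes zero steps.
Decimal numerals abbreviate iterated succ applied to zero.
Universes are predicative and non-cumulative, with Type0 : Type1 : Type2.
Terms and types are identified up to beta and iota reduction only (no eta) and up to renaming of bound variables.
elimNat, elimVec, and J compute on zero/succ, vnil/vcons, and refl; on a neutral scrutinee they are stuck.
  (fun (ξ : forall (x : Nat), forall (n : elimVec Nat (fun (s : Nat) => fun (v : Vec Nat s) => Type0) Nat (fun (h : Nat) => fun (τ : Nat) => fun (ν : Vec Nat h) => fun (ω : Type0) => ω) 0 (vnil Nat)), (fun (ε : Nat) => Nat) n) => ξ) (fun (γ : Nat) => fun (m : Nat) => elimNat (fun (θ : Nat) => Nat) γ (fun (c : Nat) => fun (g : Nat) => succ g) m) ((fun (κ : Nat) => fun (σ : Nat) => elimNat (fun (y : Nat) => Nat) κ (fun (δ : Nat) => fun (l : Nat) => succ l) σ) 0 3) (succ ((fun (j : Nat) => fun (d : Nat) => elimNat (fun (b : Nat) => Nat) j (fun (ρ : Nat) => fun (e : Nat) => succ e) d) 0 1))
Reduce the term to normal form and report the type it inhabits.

resulting normal form:
  5
inferred type:
  Nat


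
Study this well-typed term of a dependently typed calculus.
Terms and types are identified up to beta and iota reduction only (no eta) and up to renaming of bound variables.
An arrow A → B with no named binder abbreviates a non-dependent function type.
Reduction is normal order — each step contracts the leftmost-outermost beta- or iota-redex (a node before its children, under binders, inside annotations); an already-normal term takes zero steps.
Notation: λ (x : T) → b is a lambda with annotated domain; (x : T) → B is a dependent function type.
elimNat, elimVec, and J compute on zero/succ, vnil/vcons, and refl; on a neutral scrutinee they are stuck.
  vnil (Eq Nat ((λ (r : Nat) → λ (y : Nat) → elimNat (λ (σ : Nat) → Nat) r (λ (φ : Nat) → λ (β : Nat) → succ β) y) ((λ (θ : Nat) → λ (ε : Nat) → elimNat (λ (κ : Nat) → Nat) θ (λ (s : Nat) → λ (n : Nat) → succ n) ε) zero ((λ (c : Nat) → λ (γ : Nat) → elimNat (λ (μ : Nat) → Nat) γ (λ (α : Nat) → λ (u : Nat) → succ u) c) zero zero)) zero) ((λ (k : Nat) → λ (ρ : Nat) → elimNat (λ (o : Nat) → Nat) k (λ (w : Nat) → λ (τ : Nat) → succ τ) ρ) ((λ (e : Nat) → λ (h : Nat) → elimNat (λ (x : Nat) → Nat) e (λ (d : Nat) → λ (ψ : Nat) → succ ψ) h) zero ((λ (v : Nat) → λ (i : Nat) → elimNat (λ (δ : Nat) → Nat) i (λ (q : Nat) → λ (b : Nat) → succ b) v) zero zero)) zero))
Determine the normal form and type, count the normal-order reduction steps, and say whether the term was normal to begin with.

normal form:
  vnil (Eq Nat zero zero)
the term's type:
  Vec (Eq Nat zero zero) zero
normal-order step count: 18
term was already normal: no
first contracted redex: a beta-redex


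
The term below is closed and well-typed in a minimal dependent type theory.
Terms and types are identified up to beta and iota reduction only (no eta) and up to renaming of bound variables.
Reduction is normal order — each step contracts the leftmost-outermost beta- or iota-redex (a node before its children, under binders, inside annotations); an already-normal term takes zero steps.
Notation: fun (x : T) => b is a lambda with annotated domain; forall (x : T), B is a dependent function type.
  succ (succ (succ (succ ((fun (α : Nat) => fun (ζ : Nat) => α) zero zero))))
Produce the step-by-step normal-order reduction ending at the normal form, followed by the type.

normal-order reduction sequence:
  succ (succ (succ (succ ((fun (α : Nat) => fun (ζ : Nat) => α) zero zero))))
  ~> succ (succ (succ (succ ((fun (α : Nat) => zero) zero))))
  ~> succ (succ (succ (succ zero)))
inferred type:
  Nat


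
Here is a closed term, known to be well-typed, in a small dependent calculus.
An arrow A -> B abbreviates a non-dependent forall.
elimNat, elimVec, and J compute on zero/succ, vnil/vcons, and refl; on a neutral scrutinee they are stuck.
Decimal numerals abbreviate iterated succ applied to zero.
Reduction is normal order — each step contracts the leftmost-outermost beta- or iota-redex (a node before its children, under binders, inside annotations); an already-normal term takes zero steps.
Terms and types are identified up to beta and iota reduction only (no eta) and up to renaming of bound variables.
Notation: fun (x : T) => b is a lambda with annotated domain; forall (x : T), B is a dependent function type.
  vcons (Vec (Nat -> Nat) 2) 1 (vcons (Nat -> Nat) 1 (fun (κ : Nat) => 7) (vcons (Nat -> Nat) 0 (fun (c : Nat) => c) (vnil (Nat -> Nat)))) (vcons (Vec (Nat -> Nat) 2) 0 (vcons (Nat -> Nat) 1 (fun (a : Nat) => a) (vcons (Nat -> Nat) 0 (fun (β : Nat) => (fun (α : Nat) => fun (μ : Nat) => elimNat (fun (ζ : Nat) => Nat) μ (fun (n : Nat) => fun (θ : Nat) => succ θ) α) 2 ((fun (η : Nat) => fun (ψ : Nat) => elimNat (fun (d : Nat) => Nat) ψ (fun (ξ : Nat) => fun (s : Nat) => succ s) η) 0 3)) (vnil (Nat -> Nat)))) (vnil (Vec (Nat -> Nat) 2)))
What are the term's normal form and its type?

normal form:
  vcons (Vec (Nat -> Nat) 2) 1 (vcons (Nat -> Nat) 1 (fun (κ : Nat) => 7) (vcons (Nat -> Nat) 0 (fun (c : Nat) => c) (vnil (Nat -> Nat)))) (vcons (Vec (Nat -> Nat) 2) 0 (vcons (Nat -> Nat) 1 (fun (a : Nat) => a) (vcons (Nat -> Nat) 0 (fun (β : Nat) => 5) (vnil (Nat -> Nat)))) (vnil (Vec (Nat -> Nat) 2)))
inferred type:
  Vec (Vec (Nat -> Nat) 2) 2
observation: the term reaches its normal form after 12 normal-order steps.


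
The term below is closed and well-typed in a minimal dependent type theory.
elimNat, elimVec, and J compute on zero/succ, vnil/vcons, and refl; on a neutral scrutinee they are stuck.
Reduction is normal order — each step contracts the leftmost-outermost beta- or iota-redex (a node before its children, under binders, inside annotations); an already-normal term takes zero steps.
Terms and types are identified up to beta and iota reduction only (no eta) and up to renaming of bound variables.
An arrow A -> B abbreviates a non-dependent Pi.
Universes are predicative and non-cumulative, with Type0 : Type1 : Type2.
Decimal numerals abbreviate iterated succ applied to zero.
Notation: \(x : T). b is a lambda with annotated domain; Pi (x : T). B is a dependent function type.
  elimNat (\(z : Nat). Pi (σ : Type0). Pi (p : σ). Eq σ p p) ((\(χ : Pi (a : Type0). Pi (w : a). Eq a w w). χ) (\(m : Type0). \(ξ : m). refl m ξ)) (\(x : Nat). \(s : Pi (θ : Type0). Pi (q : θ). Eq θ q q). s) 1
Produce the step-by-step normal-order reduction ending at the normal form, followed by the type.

normal-order reduction:
  elimNat (\(z : Nat). Pi (σ : Type0). Pi (p : σ). Eq σ p p) ((\(χ : Pi (a : Type0). Pi (w : a). Eq a w w). χ) (\(m : Type0). \(ξ : m). refl m ξ)) (\(x : Nat). \(s : Pi (θ : Type0). Pi (q : θ). Eq θ q q). s) 1
  ~> (\(z : Nat). \(σ : Pi (p : Type0). Pi (χ : p). Eq p χ χ). σ) 0 (elimNat (\(a : Nat). Pi (w : Type0). Pi (m : w). Eq w m m) ((\(ξ : Pi (x : Type0). Pi (s : x). Eq x s s). ξ) (\(θ : Type0). \(q : θ). refl θ q)) (\(φ : Nat). \(μ : Pi (η : Type0). Pi (n : η). Eq η n n). μ) 0)
  ~> (\(z : Pi (σ : Type0). Pi (p : σ). Eq σ p p). z) (elimNat (\(χ : Nat). Pi (a : Type0). Pi (w : a). Eq a w w) ((\(m : Pi (ξ : Type0). Pi (x : ξ). Eq ξ x x). m) (\(s : Type0). \(θ : s). refl s θ)) (\(q : Nat). \(φ : Pi (μ : Type0). Pi (η : μ). Eq μ η η). φ) 0)
  ~> elimNat (\(z : Nat). Pi (σ : Type0). Pi (p : σ). Eq σ p p) ((\(χ : Pi (a : Type0). Pi (w : a). Eq a w w). χ) (\(m : Type0). \(ξ : m). refl m ξ)) (\(x : Nat). \(s : Pi (θ : Type0). Pi (q : θ). Eq θ q q). s) 0
  ~> (\(z : Pi (σ : Type0). Pi (p : σ). Eq σ p p). z) (\(χ : Type0). \(a : χ). refl χ a)
  ~> \(z : Type0). \(σ : z). refl z σ
type:
  Pi (z : Type0). Pi (σ : z). Eq z σ σ


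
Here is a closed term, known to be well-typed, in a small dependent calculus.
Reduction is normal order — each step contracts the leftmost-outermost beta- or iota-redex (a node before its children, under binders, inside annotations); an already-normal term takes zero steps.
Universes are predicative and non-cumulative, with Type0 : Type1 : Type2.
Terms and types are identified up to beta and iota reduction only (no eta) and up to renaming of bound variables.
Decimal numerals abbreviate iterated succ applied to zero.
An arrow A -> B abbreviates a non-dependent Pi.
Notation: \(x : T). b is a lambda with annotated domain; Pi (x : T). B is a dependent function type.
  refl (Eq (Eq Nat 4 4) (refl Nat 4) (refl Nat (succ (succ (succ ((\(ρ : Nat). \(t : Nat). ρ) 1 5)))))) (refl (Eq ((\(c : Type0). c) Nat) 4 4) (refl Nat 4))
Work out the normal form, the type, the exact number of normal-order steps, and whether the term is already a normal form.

reduced normal form:
  refl (Eq (Eq Nat 4 4) (refl Nat 4) (refl Nat 4)) (refl (Eq Nat 4 4) (refl Nat 4))
inferred type:
  Eq (Eq (Eq Nat 4 4) (refl Nat 4) (refl Nat 4)) (refl (Eq Nat 4 4) (refl Nat 4)) (refl (Eq Nat 4 4) (refl Nat 4))
steps to reach normal form (normal order): 3
term was already normal: no
first contracted redex: a beta-redex


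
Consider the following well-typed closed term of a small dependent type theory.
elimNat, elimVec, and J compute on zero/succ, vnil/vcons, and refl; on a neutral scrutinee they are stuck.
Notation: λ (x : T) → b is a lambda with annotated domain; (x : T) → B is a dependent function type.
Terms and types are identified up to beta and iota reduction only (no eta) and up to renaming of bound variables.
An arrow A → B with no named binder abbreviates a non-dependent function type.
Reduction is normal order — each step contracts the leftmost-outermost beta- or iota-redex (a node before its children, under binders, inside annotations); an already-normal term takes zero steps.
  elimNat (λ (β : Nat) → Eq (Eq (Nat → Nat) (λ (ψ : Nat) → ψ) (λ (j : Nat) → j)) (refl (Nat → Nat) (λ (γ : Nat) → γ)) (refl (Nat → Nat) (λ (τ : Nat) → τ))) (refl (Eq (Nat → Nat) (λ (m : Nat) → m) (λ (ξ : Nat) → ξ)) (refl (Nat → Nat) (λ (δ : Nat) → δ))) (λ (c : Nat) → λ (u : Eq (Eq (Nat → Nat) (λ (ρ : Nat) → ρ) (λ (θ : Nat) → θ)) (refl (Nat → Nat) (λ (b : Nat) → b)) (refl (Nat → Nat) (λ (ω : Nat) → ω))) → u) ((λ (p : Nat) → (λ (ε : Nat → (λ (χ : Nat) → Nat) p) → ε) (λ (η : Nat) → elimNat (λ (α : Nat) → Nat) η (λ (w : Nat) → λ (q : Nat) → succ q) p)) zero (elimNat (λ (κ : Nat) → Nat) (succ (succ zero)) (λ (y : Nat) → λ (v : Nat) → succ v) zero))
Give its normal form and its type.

resulting normal form:
  refl (Eq (Nat → Nat) (λ (β : Nat) → β) (λ (ψ : Nat) → ψ)) (refl (Nat → Nat) (λ (j : Nat) → j))
inferred type:
  Eq (Eq (Nat → Nat) (λ (β : Nat) → β) (λ (ψ : Nat) → ψ)) (refl (Nat → Nat) (λ (j : Nat) → j)) (refl (Nat → Nat) (λ (γ : Nat) → γ))


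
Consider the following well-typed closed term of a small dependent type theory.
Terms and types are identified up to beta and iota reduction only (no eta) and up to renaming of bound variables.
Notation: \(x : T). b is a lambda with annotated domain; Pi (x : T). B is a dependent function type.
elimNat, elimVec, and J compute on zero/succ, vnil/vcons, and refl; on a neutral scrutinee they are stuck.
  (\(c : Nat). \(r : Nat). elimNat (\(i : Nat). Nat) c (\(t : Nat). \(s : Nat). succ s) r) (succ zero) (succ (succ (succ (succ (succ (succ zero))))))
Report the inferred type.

inferred type:
  Nat


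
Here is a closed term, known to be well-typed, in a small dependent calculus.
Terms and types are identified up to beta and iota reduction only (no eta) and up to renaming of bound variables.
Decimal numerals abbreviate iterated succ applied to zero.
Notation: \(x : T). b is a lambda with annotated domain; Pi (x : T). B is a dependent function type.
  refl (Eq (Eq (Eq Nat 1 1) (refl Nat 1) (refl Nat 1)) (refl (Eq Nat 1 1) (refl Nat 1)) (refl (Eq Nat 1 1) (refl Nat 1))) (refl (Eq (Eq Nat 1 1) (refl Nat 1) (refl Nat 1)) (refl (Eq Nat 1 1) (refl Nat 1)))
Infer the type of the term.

the term's type:
  Eq (Eq (Eq (Eq Nat 1 1) (refl Nat 1) (refl Nat 1)) (refl (Eq Nat 1 1) (refl Nat 1)) (refl (Eq Nat 1 1) (refl Nat 1))) (refl (Eq (Eq Nat 1 1) (refl Nat 1) (refl Nat 1)) (refl (Eq Nat 1 1) (refl Nat 1))) (refl (Eq (Eq Nat 1 1) (refl Nat 1) (refl Nat 1)) (refl (Eq Nat 1 1) (refl Nat 1)))


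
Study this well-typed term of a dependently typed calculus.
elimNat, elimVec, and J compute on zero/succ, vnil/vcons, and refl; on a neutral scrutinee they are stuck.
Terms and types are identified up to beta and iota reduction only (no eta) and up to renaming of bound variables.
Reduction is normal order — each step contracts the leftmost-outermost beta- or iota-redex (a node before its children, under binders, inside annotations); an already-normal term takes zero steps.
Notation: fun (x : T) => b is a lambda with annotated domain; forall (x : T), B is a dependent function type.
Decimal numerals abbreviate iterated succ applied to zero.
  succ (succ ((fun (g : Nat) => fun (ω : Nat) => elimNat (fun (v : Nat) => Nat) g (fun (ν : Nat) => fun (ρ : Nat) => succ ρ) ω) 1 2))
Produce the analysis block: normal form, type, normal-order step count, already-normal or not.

resulting normal form:
  5
type:
  Nat
reduction steps (normal order): 9
term was already normal: no
first contracted redex: a beta-redex


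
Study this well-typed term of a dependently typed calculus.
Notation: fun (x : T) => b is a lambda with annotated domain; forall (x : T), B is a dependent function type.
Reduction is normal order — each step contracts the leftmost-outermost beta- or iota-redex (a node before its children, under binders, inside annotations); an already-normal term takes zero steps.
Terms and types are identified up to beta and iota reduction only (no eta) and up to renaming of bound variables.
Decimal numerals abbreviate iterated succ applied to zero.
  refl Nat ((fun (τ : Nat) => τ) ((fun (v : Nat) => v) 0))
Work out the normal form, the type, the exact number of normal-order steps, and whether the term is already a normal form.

normal form:
  refl Nat 0
the term's type:
  Eq Nat 0 0
normal-order step count: 2
started in normal form: no
first redex: a beta-redex


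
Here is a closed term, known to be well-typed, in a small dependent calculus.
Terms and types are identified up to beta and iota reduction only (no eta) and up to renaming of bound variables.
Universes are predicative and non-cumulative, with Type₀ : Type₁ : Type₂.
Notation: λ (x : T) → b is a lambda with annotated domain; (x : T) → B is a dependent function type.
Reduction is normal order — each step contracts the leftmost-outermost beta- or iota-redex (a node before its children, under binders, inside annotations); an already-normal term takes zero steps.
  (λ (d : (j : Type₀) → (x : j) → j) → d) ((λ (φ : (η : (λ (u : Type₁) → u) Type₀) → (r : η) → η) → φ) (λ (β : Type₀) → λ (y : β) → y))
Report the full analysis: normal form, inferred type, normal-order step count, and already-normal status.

reduced normal form:
  λ (d : Type₀) → λ (j : d) → j
type:
  (d : Type₀) → (j : d) → d
reduction steps (normal order): 2
term was already normal: no
first redex: a beta-redex


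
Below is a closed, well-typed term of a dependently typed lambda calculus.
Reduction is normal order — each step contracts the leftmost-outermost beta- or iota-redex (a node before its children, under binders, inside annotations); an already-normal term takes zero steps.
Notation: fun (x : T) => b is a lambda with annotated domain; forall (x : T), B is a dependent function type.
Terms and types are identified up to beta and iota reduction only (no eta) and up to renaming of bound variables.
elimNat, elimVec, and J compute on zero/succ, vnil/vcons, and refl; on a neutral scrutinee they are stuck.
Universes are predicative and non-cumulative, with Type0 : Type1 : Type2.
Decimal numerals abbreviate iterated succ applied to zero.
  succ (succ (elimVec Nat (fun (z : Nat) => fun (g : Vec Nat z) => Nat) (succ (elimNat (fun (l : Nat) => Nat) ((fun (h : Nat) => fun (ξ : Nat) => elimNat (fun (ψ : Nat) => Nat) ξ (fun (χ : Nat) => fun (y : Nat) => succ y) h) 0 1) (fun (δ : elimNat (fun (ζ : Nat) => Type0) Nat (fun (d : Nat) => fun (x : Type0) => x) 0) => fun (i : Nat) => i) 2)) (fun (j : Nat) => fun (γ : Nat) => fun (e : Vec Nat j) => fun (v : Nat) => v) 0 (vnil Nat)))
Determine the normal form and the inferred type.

reduced normal form:
  4
inferred type:
  Nat
observation: normalization takes exactly 11 steps under the normal-order strategy.


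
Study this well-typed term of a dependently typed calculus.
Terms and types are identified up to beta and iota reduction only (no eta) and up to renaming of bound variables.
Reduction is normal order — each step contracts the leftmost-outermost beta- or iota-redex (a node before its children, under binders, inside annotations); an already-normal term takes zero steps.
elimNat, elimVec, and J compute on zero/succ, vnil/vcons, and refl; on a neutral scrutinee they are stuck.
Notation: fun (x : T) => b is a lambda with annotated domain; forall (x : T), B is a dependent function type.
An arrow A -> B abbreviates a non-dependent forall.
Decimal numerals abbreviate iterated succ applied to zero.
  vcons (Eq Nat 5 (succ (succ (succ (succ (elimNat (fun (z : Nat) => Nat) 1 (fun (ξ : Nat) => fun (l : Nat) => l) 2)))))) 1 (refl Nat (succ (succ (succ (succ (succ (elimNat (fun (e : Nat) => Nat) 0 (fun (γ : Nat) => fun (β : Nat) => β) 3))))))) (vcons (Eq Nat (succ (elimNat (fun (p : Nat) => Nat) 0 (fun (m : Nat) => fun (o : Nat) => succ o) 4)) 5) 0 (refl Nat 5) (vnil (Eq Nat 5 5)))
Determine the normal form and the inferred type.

resulting normal form:
  vcons (Eq Nat 5 5) 1 (refl Nat 5) (vcons (Eq Nat 5 5) 0 (refl Nat 5) (vnil (Eq Nat 5 5)))
the term's type:
  Vec (Eq Nat 5 5) 2


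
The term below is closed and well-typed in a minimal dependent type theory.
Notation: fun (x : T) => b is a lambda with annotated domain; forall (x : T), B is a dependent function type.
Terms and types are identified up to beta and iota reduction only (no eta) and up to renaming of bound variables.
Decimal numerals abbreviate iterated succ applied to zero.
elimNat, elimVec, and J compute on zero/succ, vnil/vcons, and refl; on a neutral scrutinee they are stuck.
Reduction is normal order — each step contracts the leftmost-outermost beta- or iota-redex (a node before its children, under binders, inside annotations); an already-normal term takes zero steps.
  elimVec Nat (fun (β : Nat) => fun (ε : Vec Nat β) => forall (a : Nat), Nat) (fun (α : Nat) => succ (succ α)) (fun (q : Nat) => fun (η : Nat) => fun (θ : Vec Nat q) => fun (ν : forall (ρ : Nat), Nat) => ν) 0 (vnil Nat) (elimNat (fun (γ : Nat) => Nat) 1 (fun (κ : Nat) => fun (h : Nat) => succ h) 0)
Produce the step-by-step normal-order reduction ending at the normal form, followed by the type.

normal-order reduction:
  elimVec Nat (fun (β : Nat) => fun (ε : Vec Nat β) => forall (a : Nat), Nat) (fun (α : Nat) => succ (succ α)) (fun (q : Nat) => fun (η : Nat) => fun (θ : Vec Nat q) => fun (ν : forall (ρ : Nat), Nat) => ν) 0 (vnil Nat) (elimNat (fun (γ : Nat) => Nat) 1 (fun (κ : Nat) => fun (h : Nat) => succ h) 0)
  ~> (fun (β : Nat) => succ (succ β)) (elimNat (fun (ε : Nat) => Nat) 1 (fun (a : Nat) => fun (α : Nat) => succ α) 0)
  ~> succ (succ (elimNat (fun (β : Nat) => Nat) 1 (fun (ε : Nat) => fun (a : Nat) => succ a) 0))
  ~> 3
inferred type:
  Nat


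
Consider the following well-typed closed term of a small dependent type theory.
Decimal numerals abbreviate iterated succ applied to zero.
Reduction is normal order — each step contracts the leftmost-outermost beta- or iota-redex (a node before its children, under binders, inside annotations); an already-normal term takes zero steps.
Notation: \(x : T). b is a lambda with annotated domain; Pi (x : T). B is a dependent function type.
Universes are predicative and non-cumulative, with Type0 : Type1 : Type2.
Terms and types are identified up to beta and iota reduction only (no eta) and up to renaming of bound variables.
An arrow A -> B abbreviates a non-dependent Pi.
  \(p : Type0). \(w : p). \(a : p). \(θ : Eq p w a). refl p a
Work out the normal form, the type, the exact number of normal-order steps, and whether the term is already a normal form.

normal form:
  \(p : Type0). \(w : p). \(a : p). \(θ : Eq p w a). refl p a
the term's type:
  Pi (p : Type0). Pi (w : p). Pi (a : p). Eq p w a -> Eq p a a
normal-order step count: 0
term was already normal: yes
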